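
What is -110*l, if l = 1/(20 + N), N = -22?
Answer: 55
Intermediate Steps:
l = -½ (l = 1/(20 - 22) = 1/(-2) = -½ ≈ -0.50000)
-110*l = -110*(-½) = 55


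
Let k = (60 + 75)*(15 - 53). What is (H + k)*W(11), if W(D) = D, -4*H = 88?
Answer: -56672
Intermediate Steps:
H = -22 (H = -¼*88 = -22)
k = -5130 (k = 135*(-38) = -5130)
(H + k)*W(11) = (-22 - 5130)*11 = -5152*11 = -56672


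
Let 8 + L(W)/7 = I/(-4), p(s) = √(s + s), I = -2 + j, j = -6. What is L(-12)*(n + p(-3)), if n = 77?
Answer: -3234 - 42*I*√6 ≈ -3234.0 - 102.88*I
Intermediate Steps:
I = -8 (I = -2 - 6 = -8)
p(s) = √2*√s (p(s) = √(2*s) = √2*√s)
L(W) = -42 (L(W) = -56 + 7*(-8/(-4)) = -56 + 7*(-8*(-¼)) = -56 + 7*2 = -56 + 14 = -42)
L(-12)*(n + p(-3)) = -42*(77 + √2*√(-3)) = -42*(77 + √2*(I*√3)) = -42*(77 + I*√6) = -3234 - 42*I*√6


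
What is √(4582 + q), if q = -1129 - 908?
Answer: √2545 ≈ 50.448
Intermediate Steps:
q = -2037
√(4582 + q) = √(4582 - 2037) = √2545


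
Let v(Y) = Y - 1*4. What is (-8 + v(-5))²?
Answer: 289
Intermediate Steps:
v(Y) = -4 + Y (v(Y) = Y - 4 = -4 + Y)
(-8 + v(-5))² = (-8 + (-4 - 5))² = (-8 - 9)² = (-17)² = 289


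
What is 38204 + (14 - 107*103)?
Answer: 27197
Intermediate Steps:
38204 + (14 - 107*103) = 38204 + (14 - 11021) = 38204 - 11007 = 27197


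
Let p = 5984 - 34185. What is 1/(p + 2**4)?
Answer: -1/28185 ≈ -3.5480e-5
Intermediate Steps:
p = -28201
1/(p + 2**4) = 1/(-28201 + 2**4) = 1/(-28201 + 16) = 1/(-28185) = -1/28185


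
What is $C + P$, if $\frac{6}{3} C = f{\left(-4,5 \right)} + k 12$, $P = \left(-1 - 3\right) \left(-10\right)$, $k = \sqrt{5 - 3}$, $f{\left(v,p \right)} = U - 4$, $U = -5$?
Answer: $\frac{71}{2} + 6 \sqrt{2} \approx 43.985$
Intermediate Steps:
$f{\left(v,p \right)} = -9$ ($f{\left(v,p \right)} = -5 - 4 = -9$)
$k = \sqrt{2} \approx 1.4142$
$P = 40$ ($P = \left(-4\right) \left(-10\right) = 40$)
$C = - \frac{9}{2} + 6 \sqrt{2}$ ($C = \frac{-9 + \sqrt{2} \cdot 12}{2} = \frac{-9 + 12 \sqrt{2}}{2} = - \frac{9}{2} + 6 \sqrt{2} \approx 3.9853$)
$C + P = \left(- \frac{9}{2} + 6 \sqrt{2}\right) + 40 = \frac{71}{2} + 6 \sqrt{2}$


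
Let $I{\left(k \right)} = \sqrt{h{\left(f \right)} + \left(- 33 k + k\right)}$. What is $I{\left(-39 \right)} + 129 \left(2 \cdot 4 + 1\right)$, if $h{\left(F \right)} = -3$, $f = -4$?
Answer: $1161 + \sqrt{1245} \approx 1196.3$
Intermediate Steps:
$I{\left(k \right)} = \sqrt{-3 - 32 k}$ ($I{\left(k \right)} = \sqrt{-3 + \left(- 33 k + k\right)} = \sqrt{-3 - 32 k}$)
$I{\left(-39 \right)} + 129 \left(2 \cdot 4 + 1\right) = \sqrt{-3 - -1248} + 129 \left(2 \cdot 4 + 1\right) = \sqrt{-3 + 1248} + 129 \left(8 + 1\right) = \sqrt{1245} + 129 \cdot 9 = \sqrt{1245} + 1161 = 1161 + \sqrt{1245}$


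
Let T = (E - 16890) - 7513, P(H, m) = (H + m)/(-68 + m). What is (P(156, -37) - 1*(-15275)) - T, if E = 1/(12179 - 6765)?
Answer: 3222158327/81210 ≈ 39677.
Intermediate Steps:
E = 1/5414 ≈ 0.00018471
P(H, m) = (H + m)/(-68 + m)
T = -132117841/5414 (T = (1/5414 - 16890) - 7513 = -91442459/5414 - 7513 = -132117841/5414 ≈ -24403.)
(P(156, -37) - 1*(-15275)) - T = ((156 - 37)/(-68 - 37) - 1*(-15275)) - 1*(-132117841/5414) = (119/(-105) + 15275) + 132117841/5414 = (-1/105*119 + 15275) + 132117841/5414 = (-17/15 + 15275) + 132117841/5414 = 229108/15 + 132117841/5414 = 3222158327/81210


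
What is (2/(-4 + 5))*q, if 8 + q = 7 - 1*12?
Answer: -26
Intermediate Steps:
q = -13 (q = -8 + (7 - 1*12) = -8 + (7 - 12) = -8 - 5 = -13)
(2/(-4 + 5))*q = (2/(-4 + 5))*(-13) = (2/1)*(-13) = (1*2)*(-13) = 2*(-13) = -26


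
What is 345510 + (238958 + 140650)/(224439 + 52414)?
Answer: 95655859638/276853 ≈ 3.4551e+5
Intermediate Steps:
345510 + (238958 + 140650)/(224439 + 52414) = 345510 + 379608/276853 = 95655859638/276853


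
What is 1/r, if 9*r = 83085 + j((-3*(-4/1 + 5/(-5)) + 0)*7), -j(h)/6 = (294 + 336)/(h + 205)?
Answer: 93/858419 ≈ 0.00010834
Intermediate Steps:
j(h) = -3780/(205 + h) (j(h) = -6*(294 + 336)/(h + 205) = -3780/(205 + h))
r = 858419/93 (r = (83085 - 3780/(205 + (-3*(-4/1 + 5/(-5)) + 0)*7))/9 = (83085 - 3780/(205 + (-3*(-4*1 + 5*(-⅕)) + 0)*7))/9 = (83085 - 3780/(205 + (-3*(-4 - 1) + 0)*7))/9 = (83085 - 3780/(205 + (-3*(-5) + 0)*7))/9 = (83085 - 3780/(205 + (15 + 0)*7))/9 = (83085 - 3780/(205 + 15*7))/9 = (83085 - 3780/(205 + 105))/9 = (83085 - 3780/310)/9 = (83085 - 3780*1/310)/9 = (83085 - 378/31)/9 = (⅑)*(2575257/31) = 858419/93 ≈ 9230.3)
1/r = 1/(858419/93) = 93/858419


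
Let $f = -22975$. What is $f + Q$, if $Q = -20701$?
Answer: $-43676$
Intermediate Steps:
$f + Q = -22975 - 20701 = -43676$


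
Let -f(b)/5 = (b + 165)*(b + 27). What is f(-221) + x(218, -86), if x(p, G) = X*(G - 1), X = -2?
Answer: -54146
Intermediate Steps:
x(p, G) = 2 - 2*G (x(p, G) = -2*(G - 1) = -2*(-1 + G) = 2 - 2*G)
f(b) = -5*(27 + b)*(165 + b) (f(b) = -5*(b + 165)*(b + 27) = -5*(165 + b)*(27 + b) = -5*(27 + b)*(165 + b))
f(-221) + x(218, -86) = (-22275 - 960*(-221) - 5*(-221)²) + (2 - 2*(-86)) = (-22275 + 212160 - 5*48841) + (2 + 172) = (-22275 + 212160 - 244205) + 174 = -54320 + 174 = -54146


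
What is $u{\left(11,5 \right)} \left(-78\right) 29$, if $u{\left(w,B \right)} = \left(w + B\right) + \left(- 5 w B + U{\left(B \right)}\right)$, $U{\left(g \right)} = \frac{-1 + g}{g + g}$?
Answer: $\frac{2924766}{5} \approx 5.8495 \cdot 10^{5}$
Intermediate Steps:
$U{\left(g \right)} = \frac{-1 + g}{2 g}$
$u{\left(w,B \right)} = B + w + \frac{-1 + B}{2 B} - 5 B w$ ($u{\left(w,B \right)} = \left(w + B\right) + \left(- 5 w B + \frac{-1 + B}{2 B}\right) = \left(B + w\right) - \left(5 B w - \frac{-1 + B}{2 B}\right) = B + w + \frac{-1 + B}{2 B} - 5 B w$)
$u{\left(11,5 \right)} \left(-78\right) 29 = \left(\frac{1}{2} + 5 + 11 - \frac{1}{2 \cdot 5} - 25 \cdot 11\right) \left(-78\right) 29 = \left(\frac{1}{2} + 5 + 11 - \frac{1}{10} - 275\right) \left(-78\right) 29 = \left(- \frac{1293}{5}\right) \left(-78\right) 29 = \frac{100854}{5} \cdot 29 = \frac{2924766}{5}$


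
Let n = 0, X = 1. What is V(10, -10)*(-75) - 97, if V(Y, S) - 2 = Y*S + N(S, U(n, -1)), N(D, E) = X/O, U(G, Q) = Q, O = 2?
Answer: 14431/2 ≈ 7215.5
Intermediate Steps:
N(D, E) = ½ (N(D, E) = 1/2 = 1*(½) = ½)
V(Y, S) = 5/2 + S*Y (V(Y, S) = 2 + (Y*S + ½) = 2 + (S*Y + ½) = 2 + (½ + S*Y) = 5/2 + S*Y)
V(10, -10)*(-75) - 97 = (5/2 - 10*10)*(-75) - 97 = (5/2 - 100)*(-75) - 97 = -195/2*(-75) - 97 = 14625/2 - 97 = 14431/2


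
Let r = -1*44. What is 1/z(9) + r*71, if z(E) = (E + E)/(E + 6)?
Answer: -18739/6 ≈ -3123.2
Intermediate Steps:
z(E) = 2*E/(6 + E) (z(E) = (2*E)/(6 + E) = 2*E/(6 + E))
r = -44
1/z(9) + r*71 = 1/(2*9/(6 + 9)) - 44*71 = 1/(2*9/15) - 3124 = 1/(2*9*(1/15)) - 3124 = 1/(6/5) - 3124 = ⅚ - 3124 = -18739/6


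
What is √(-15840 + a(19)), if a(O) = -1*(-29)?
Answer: I*√15811 ≈ 125.74*I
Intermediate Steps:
a(O) = 29
√(-15840 + a(19)) = √(-15840 + 29) = √(-15811) = I*√15811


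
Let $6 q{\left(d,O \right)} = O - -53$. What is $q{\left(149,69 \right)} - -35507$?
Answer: $\frac{106582}{3} \approx 35527.0$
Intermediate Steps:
$q{\left(d,O \right)} = \frac{53}{6} + \frac{O}{6}$ ($q{\left(d,O \right)} = \frac{O - -53}{6} = \frac{O + 53}{6} = \frac{53 + O}{6} = \frac{53}{6} + \frac{O}{6}$)
$q{\left(149,69 \right)} - -35507 = \left(\frac{53}{6} + \frac{1}{6} \cdot 69\right) - -35507 = \left(\frac{53}{6} + \frac{23}{2}\right) + 35507 = \frac{61}{3} + 35507 = \frac{106582}{3}$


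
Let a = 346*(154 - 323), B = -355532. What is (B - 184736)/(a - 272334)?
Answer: 135067/82702 ≈ 1.6332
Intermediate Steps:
a = -58474 (a = 346*(-169) = -58474)
(B - 184736)/(a - 272334) = (-355532 - 184736)/(-58474 - 272334) = -540268/(-330808) = -540268*(-1/330808) = 135067/82702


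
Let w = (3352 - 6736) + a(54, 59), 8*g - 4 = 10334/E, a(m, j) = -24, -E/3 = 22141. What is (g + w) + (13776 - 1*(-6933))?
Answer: 4596864971/265692 ≈ 17301.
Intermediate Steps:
E = -66423 (E = -3*22141 = -66423)
g = 127679/265692 (g = ½ + (10334/(-66423))/8 = ½ + (10334*(-1/66423))/8 = ½ + (⅛)*(-10334/66423) = ½ - 5167/265692 = 127679/265692 ≈ 0.48055)
w = -3408 (w = (3352 - 6736) - 24 = -3384 - 24 = -3408)
(g + w) + (13776 - 1*(-6933)) = (127679/265692 - 3408) + (13776 - 1*(-6933)) = -905350657/265692 + (13776 + 6933) = -905350657/265692 + 20709 = 4596864971/265692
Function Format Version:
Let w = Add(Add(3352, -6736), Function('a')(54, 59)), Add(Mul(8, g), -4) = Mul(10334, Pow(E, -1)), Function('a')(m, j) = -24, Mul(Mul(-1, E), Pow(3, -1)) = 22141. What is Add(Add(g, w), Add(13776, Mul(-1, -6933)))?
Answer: Rational(4596864971, 265692) ≈ 17301.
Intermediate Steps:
E = -66423 (E = Mul(-3, 22141) = -66423)
g = Rational(127679, 265692) (g = Add(Rational(1, 2), Mul(Rational(1, 8), Mul(10334, Pow(-66423, -1)))) = Add(Rational(1, 2), Mul(Rational(1, 8), Mul(10334, Rational(-1, 66423)))) = Add(Rational(1, 2), Mul(Rational(1, 8), Rational(-10334, 66423))) = Add(Rational(1, 2), Rational(-5167, 265692)) = Rational(127679, 265692) ≈ 0.48055)
w = -3408 (w = Add(Add(3352, -6736), -24) = Add(-3384, -24) = -3408)
Add(Add(g, w), Add(13776, Mul(-1, -6933))) = Add(Add(Rational(127679, 265692), -3408), Add(13776, Mul(-1, -6933))) = Add(Rational(-905350657, 265692), Add(13776, 6933)) = Add(Rational(-905350657, 265692), 20709) = Rational(4596864971, 265692)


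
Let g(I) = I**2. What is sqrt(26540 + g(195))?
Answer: sqrt(64565) ≈ 254.10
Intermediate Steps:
sqrt(26540 + g(195)) = sqrt(26540 + 195**2) = sqrt(26540 + 38025) = sqrt(64565)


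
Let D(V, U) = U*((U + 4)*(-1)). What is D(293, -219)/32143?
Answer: -47085/32143 ≈ -1.4649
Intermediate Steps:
D(V, U) = U*(-4 - U) (D(V, U) = U*((4 + U)*(-1)) = U*(-4 - U))
D(293, -219)/32143 = -1*(-219)*(4 - 219)/32143 = -1*(-219)*(-215)*(1/32143) = -47085*1/32143 = -47085/32143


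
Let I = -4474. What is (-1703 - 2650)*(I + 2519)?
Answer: 8510115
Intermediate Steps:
(-1703 - 2650)*(I + 2519) = (-1703 - 2650)*(-4474 + 2519) = -4353*(-1955) = 8510115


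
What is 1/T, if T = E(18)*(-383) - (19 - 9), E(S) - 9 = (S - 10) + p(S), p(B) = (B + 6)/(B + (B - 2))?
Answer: -17/115453 ≈ -0.00014725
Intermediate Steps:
p(B) = (6 + B)/(-2 + 2*B) (p(B) = (6 + B)/(B + (-2 + B)) = (6 + B)/(-2 + 2*B))
E(S) = -1 + S + (6 + S)/(2*(-1 + S)) (E(S) = 9 + ((S - 10) + (6 + S)/(2*(-1 + S))) = 9 + ((-10 + S) + (6 + S)/(2*(-1 + S))) = 9 + (-10 + S + (6 + S)/(2*(-1 + S))) = -1 + S + (6 + S)/(2*(-1 + S)))
T = -115453/17 (T = ((3 + (-1 + 18)**2 + (1/2)*18)/(-1 + 18))*(-383) - (19 - 9) = ((3 + 17**2 + 9)/17)*(-383) - 1*10 = ((3 + 289 + 9)/17)*(-383) - 10 = ((1/17)*301)*(-383) - 10 = (301/17)*(-383) - 10 = -115283/17 - 10 = -115453/17 ≈ -6791.4)
1/T = 1/(-115453/17) = -17/115453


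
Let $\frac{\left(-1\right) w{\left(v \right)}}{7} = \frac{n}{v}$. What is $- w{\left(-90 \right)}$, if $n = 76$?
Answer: $- \frac{266}{45} \approx -5.9111$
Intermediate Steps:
$w{\left(v \right)} = - \frac{532}{v}$ ($w{\left(v \right)} = - 7 \frac{76}{v} = - \frac{532}{v}$)
$- w{\left(-90 \right)} = - \frac{-532}{-90} = - \frac{\left(-532\right) \left(-1\right)}{90} = \left(-1\right) \frac{266}{45} = - \frac{266}{45}$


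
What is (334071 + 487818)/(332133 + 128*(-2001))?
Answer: 91321/8445 ≈ 10.814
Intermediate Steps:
(334071 + 487818)/(332133 + 128*(-2001)) = 821889/(332133 - 256128) = 821889/76005 = 821889*(1/76005) = 91321/8445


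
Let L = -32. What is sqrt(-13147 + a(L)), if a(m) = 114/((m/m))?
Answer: I*sqrt(13033) ≈ 114.16*I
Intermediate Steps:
a(m) = 114 (a(m) = 114/1 = 114*1 = 114)
sqrt(-13147 + a(L)) = sqrt(-13147 + 114) = sqrt(-13033) = I*sqrt(13033)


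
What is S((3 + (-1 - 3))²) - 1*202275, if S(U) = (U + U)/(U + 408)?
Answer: -82730473/409 ≈ -2.0228e+5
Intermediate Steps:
S(U) = 2*U/(408 + U) (S(U) = (2*U)/(408 + U) = 2*U/(408 + U))
S((3 + (-1 - 3))²) - 1*202275 = 2*(3 + (-1 - 3))²/(408 + (3 + (-1 - 3))²) - 1*202275 = 2*(3 - 4)²/(408 + (3 - 4)²) - 202275 = 2*(-1)²/(408 + (-1)²) - 202275 = 2*1/(408 + 1) - 202275 = 2*1/409 - 202275 = 2*1*(1/409) - 202275 = 2/409 - 202275 = -82730473/409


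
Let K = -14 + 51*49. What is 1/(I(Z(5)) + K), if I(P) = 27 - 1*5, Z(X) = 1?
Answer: 1/2507 ≈ 0.00039888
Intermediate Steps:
I(P) = 22 (I(P) = 27 - 5 = 22)
K = 2485 (K = -14 + 2499 = 2485)
1/(I(Z(5)) + K) = 1/(22 + 2485) = 1/2507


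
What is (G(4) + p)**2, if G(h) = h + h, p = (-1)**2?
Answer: 81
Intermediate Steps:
p = 1
G(h) = 2*h
(G(4) + p)**2 = (2*4 + 1)**2 = (8 + 1)**2 = 9**2 = 81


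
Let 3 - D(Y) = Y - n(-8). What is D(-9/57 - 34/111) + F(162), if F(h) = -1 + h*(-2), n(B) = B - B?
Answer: -678119/2109 ≈ -321.54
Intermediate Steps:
n(B) = 0
F(h) = -1 - 2*h
D(Y) = 3 - Y (D(Y) = 3 - (Y - 1*0) = 3 - (Y + 0) = 3 - Y)
D(-9/57 - 34/111) + F(162) = (3 - (-9/57 - 34/111)) + (-1 - 2*162) = (3 - (-9*1/57 - 34*1/111)) + (-1 - 324) = (3 - (-3/19 - 34/111)) - 325 = (3 - 1*(-979/2109)) - 325 = (3 + 979/2109) - 325 = 7306/2109 - 325 = -678119/2109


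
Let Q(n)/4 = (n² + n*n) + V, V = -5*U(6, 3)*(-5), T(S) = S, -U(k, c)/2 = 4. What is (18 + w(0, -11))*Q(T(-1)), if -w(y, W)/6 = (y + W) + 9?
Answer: -23760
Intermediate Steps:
U(k, c) = -8 (U(k, c) = -2*4 = -8)
V = -200 (V = -5*(-8)*(-5) = 40*(-5) = -200)
w(y, W) = -54 - 6*W - 6*y (w(y, W) = -6*((y + W) + 9) = -6*((W + y) + 9) = -6*(9 + W + y) = -54 - 6*W - 6*y)
Q(n) = -800 + 8*n² (Q(n) = 4*((n² + n*n) - 200) = 4*((n² + n²) - 200) = 4*(2*n² - 200) = 4*(-200 + 2*n²) = -800 + 8*n²)
(18 + w(0, -11))*Q(T(-1)) = (18 + (-54 - 6*(-11) - 6*0))*(-800 + 8*(-1)²) = (18 + (-54 + 66 + 0))*(-800 + 8*1) = (18 + 12)*(-800 + 8) = 30*(-792) = -23760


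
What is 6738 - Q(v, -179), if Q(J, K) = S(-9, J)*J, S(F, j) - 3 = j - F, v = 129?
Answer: -11451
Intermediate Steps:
S(F, j) = 3 + j - F (S(F, j) = 3 + (j - F) = 3 + j - F)
Q(J, K) = J*(12 + J) (Q(J, K) = (3 + J - 1*(-9))*J = (3 + J + 9)*J = (12 + J)*J = J*(12 + J))
6738 - Q(v, -179) = 6738 - 129*(12 + 129) = 6738 - 129*141 = 6738 - 1*18189 = 6738 - 18189 = -11451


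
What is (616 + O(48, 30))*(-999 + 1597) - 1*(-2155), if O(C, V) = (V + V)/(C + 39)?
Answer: 10757127/29 ≈ 3.7094e+5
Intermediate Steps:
O(C, V) = 2*V/(39 + C) (O(C, V) = (2*V)/(39 + C) = 2*V/(39 + C))
(616 + O(48, 30))*(-999 + 1597) - 1*(-2155) = (616 + 2*30/(39 + 48))*(-999 + 1597) - 1*(-2155) = (616 + 2*30/87)*598 + 2155 = (616 + 2*30*(1/87))*598 + 2155 = (616 + 20/29)*598 + 2155 = (17884/29)*598 + 2155 = 10694632/29 + 2155 = 10757127/29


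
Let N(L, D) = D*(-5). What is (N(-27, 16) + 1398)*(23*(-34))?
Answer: -1030676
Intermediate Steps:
N(L, D) = -5*D
(N(-27, 16) + 1398)*(23*(-34)) = (-5*16 + 1398)*(23*(-34)) = (-80 + 1398)*(-782) = 1318*(-782) = -1030676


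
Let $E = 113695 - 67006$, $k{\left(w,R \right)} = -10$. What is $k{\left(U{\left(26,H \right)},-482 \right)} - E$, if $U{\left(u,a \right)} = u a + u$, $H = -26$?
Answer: $-46699$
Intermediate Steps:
$U{\left(u,a \right)} = u + a u$ ($U{\left(u,a \right)} = a u + u = u + a u$)
$E = 46689$
$k{\left(U{\left(26,H \right)},-482 \right)} - E = -10 - 46689 = -46699$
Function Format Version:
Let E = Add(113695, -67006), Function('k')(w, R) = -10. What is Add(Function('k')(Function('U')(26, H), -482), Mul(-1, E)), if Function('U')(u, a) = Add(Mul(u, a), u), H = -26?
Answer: -46699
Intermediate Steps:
Function('U')(u, a) = Add(u, Mul(a, u)) (Function('U')(u, a) = Add(Mul(a, u), u) = Add(u, Mul(a, u)))
E = 46689
Add(Function('k')(Function('U')(26, H), -482), Mul(-1, E)) = Add(-10, Mul(-1, 46689)) = Add(-10, -46689) = -46699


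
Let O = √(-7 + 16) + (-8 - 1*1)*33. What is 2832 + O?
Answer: 2538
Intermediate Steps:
O = -294 (O = √9 + (-8 - 1)*33 = 3 - 9*33 = 3 - 297 = -294)
2832 + O = 2832 - 294 = 2538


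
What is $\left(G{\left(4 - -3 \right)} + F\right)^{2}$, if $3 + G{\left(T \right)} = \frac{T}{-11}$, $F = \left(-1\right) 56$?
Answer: $\frac{430336}{121} \approx 3556.5$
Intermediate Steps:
$F = -56$
$G{\left(T \right)} = -3 - \frac{T}{11}$ ($G{\left(T \right)} = -3 + \frac{T}{-11} = -3 + T \left(- \frac{1}{11}\right) = -3 - \frac{T}{11}$)
$\left(G{\left(4 - -3 \right)} + F\right)^{2} = \left(\left(-3 - \frac{4 - -3}{11}\right) - 56\right)^{2} = \left(\left(-3 - \frac{4 + 3}{11}\right) - 56\right)^{2} = \left(\left(-3 - \frac{7}{11}\right) - 56\right)^{2} = \left(- \frac{40}{11} - 56\right)^{2} = \left(- \frac{656}{11}\right)^{2} = \frac{430336}{121}$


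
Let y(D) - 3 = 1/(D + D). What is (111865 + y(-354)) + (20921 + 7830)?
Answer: 99558251/708 ≈ 1.4062e+5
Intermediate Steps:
y(D) = 3 + 1/(2*D) (y(D) = 3 + 1/(D + D) = 3 + 1/(2*D))
(111865 + y(-354)) + (20921 + 7830) = (111865 + (3 + (½)/(-354))) + (20921 + 7830) = (111865 + (3 + (½)*(-1/354))) + 28751 = (111865 + (3 - 1/708)) + 28751 = (111865 + 2123/708) + 28751 = 79202543/708 + 28751 = 99558251/708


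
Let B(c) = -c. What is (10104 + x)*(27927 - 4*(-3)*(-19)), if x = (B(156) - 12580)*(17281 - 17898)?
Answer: 217941714984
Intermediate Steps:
x = 7858112 (x = (-1*156 - 12580)*(17281 - 17898) = (-156 - 12580)*(-617) = -12736*(-617) = 7858112)
(10104 + x)*(27927 - 4*(-3)*(-19)) = (10104 + 7858112)*(27927 - 4*(-3)*(-19)) = 7868216*(27927 + 12*(-19)) = 7868216*(27927 - 228) = 7868216*27699 = 217941714984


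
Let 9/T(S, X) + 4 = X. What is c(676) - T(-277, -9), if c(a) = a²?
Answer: 5940697/13 ≈ 4.5698e+5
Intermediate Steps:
T(S, X) = 9/(-4 + X)
c(676) - T(-277, -9) = 676² - 9/(-4 - 9) = 456976 - 9/(-13) = 456976 - 9*(-1)/13 = 456976 - 1*(-9/13) = 456976 + 9/13 = 5940697/13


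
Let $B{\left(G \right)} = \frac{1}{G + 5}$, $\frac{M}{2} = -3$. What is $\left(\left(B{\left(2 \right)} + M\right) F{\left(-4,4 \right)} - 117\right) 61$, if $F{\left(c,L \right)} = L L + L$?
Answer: $- \frac{99979}{7} \approx -14283.0$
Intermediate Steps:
$M = -6$ ($M = 2 \left(-3\right) = -6$)
$F{\left(c,L \right)} = L + L^{2}$ ($F{\left(c,L \right)} = L^{2} + L = L + L^{2}$)
$B{\left(G \right)} = \frac{1}{5 + G}$
$\left(\left(B{\left(2 \right)} + M\right) F{\left(-4,4 \right)} - 117\right) 61 = \left(\left(\frac{1}{5 + 2} - 6\right) 4 \left(1 + 4\right) - 117\right) 61 = \left(\left(\frac{1}{7} - 6\right) 4 \cdot 5 - 117\right) 61 = \left(\left(\frac{1}{7} - 6\right) 20 - 117\right) 61 = \left(\left(- \frac{41}{7}\right) 20 - 117\right) 61 = \left(- \frac{820}{7} - 117\right) 61 = \left(- \frac{1639}{7}\right) 61 = - \frac{99979}{7}$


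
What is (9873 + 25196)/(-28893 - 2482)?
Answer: -35069/31375 ≈ -1.1177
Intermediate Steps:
(9873 + 25196)/(-28893 - 2482) = 35069/(-31375) = 35069*(-1/31375) = -35069/31375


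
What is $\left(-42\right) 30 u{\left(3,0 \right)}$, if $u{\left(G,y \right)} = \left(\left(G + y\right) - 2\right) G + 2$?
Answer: $-6300$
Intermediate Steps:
$u{\left(G,y \right)} = 2 + G \left(-2 + G + y\right)$ ($u{\left(G,y \right)} = \left(-2 + G + y\right) G + 2 = G \left(-2 + G + y\right) + 2 = 2 + G \left(-2 + G + y\right)$)
$\left(-42\right) 30 u{\left(3,0 \right)} = \left(-42\right) 30 \left(2 + 3^{2} - 6 + 3 \cdot 0\right) = - 1260 \left(2 + 9 - 6 + 0\right) = \left(-1260\right) 5 = -6300$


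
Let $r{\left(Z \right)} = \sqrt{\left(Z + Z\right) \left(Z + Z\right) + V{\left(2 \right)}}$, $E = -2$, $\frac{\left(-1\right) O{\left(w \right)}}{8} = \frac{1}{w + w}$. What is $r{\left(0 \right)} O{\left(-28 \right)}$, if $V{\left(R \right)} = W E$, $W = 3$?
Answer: $\frac{i \sqrt{6}}{7} \approx 0.34993 i$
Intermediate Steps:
$O{\left(w \right)} = - \frac{4}{w}$ ($O{\left(w \right)} = - \frac{8}{w + w} = - \frac{8}{2 w} = - 8 \frac{1}{2 w} = - \frac{4}{w}$)
$V{\left(R \right)} = -6$ ($V{\left(R \right)} = 3 \left(-2\right) = -6$)
$r{\left(Z \right)} = \sqrt{-6 + 4 Z^{2}}$ ($r{\left(Z \right)} = \sqrt{\left(Z + Z\right) \left(Z + Z\right) - 6} = \sqrt{2 Z 2 Z - 6} = \sqrt{4 Z^{2} - 6} = \sqrt{-6 + 4 Z^{2}}$)
$r{\left(0 \right)} O{\left(-28 \right)} = \sqrt{-6 + 4 \cdot 0^{2}} \left(- \frac{4}{-28}\right) = \sqrt{-6 + 4 \cdot 0} \left(\left(-4\right) \left(- \frac{1}{28}\right)\right) = \sqrt{-6 + 0} \cdot \frac{1}{7} = \sqrt{-6} \cdot \frac{1}{7} = i \sqrt{6} \cdot \frac{1}{7} = \frac{i \sqrt{6}}{7}$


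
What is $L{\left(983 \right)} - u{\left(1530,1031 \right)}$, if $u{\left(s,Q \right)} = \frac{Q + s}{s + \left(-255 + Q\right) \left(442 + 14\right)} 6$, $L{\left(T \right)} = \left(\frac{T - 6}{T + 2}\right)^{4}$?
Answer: $\frac{51556118208803646}{55756305230069375} \approx 0.92467$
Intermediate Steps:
$L{\left(T \right)} = \frac{\left(-6 + T\right)^{4}}{\left(2 + T\right)^{4}}$ ($L{\left(T \right)} = \left(\frac{-6 + T}{2 + T}\right)^{4} = \frac{\left(-6 + T\right)^{4}}{\left(2 + T\right)^{4}}$)
$u{\left(s,Q \right)} = \frac{6 \left(Q + s\right)}{-116280 + s + 456 Q}$ ($u{\left(s,Q \right)} = \frac{Q + s}{s + \left(-255 + Q\right) 456} \cdot 6 = \frac{Q + s}{s + \left(-116280 + 456 Q\right)} 6 = \frac{Q + s}{-116280 + s + 456 Q} 6 = \frac{6 \left(Q + s\right)}{-116280 + s + 456 Q}$)
$L{\left(983 \right)} - u{\left(1530,1031 \right)} = \frac{\left(-6 + 983\right)^{4}}{\left(2 + 983\right)^{4}} - \frac{6 \left(1031 + 1530\right)}{-116280 + 1530 + 456 \cdot 1031} = \frac{977^{4}}{941336550625} - 6 \frac{1}{-116280 + 1530 + 470136} \cdot 2561 = 911125611841 \cdot \frac{1}{941336550625} - 6 \cdot \frac{1}{355386} \cdot 2561 = \frac{911125611841}{941336550625} - 6 \cdot \frac{1}{355386} \cdot 2561 = \frac{911125611841}{941336550625} - \frac{2561}{59231} = \frac{51556118208803646}{55756305230069375}$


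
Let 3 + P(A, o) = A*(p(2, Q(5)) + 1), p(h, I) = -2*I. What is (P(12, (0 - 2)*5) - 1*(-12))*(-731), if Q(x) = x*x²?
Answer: 2177649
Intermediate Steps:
Q(x) = x³
P(A, o) = -3 - 249*A (P(A, o) = -3 + A*(-2*5³ + 1) = -3 + A*(-2*125 + 1) = -3 + A*(-250 + 1) = -3 + A*(-249) = -3 - 249*A)
(P(12, (0 - 2)*5) - 1*(-12))*(-731) = ((-3 - 249*12) - 1*(-12))*(-731) = ((-3 - 2988) + 12)*(-731) = (-2991 + 12)*(-731) = -2979*(-731) = 2177649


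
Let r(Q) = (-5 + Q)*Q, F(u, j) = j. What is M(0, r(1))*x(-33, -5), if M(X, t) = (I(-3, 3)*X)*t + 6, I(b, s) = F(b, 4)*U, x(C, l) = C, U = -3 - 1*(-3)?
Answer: -198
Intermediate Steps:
U = 0 (U = -3 + 3 = 0)
r(Q) = Q*(-5 + Q)
I(b, s) = 0 (I(b, s) = 4*0 = 0)
M(X, t) = 6 (M(X, t) = (0*X)*t + 6 = 0*t + 6 = 0 + 6 = 6)
M(0, r(1))*x(-33, -5) = 6*(-33) = -198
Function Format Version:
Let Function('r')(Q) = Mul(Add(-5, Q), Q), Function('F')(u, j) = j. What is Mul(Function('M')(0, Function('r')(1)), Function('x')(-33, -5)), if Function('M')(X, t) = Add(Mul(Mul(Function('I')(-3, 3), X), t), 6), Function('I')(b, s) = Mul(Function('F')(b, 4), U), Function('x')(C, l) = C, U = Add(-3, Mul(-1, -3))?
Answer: -198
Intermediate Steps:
U = 0 (U = Add(-3, 3) = 0)
Function('r')(Q) = Mul(Q, Add(-5, Q))
Function('I')(b, s) = 0 (Function('I')(b, s) = Mul(4, 0) = 0)
Function('M')(X, t) = 6 (Function('M')(X, t) = Add(Mul(Mul(0, X), t), 6) = Add(Mul(0, t), 6) = Add(0, 6) = 6)
Mul(Function('M')(0, Function('r')(1)), Function('x')(-33, -5)) = Mul(6, -33) = -198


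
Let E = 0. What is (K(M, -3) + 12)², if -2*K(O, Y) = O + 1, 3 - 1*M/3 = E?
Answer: 49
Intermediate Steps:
M = 9 (M = 9 - 3*0 = 9 + 0 = 9)
K(O, Y) = -½ - O/2 (K(O, Y) = -(O + 1)/2 = -(1 + O)/2 = -½ - O/2)
(K(M, -3) + 12)² = ((-½ - ½*9) + 12)² = ((-½ - 9/2) + 12)² = (-5 + 12)² = 7² = 49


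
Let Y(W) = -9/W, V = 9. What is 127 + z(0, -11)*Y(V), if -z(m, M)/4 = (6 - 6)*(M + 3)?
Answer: 127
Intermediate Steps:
z(m, M) = 0 (z(m, M) = -4*(6 - 6)*(M + 3) = -0*(3 + M) = -4*0 = 0)
127 + z(0, -11)*Y(V) = 127 + 0*(-9/9) = 127 + 0*(-9*1/9) = 127 + 0*(-1) = 127 + 0 = 127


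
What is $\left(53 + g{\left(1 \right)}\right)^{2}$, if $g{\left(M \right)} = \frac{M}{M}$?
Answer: $2916$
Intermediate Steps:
$g{\left(M \right)} = 1$
$\left(53 + g{\left(1 \right)}\right)^{2} = \left(53 + 1\right)^{2} = 54^{2} = 2916$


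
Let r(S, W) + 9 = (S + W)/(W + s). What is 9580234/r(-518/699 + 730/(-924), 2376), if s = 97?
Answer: -850113426147524/713424981 ≈ -1.1916e+6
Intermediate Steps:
r(S, W) = -9 + (S + W)/(97 + W) (r(S, W) = -9 + (S + W)/(W + 97) = -9 + (S + W)/(97 + W))
9580234/r(-518/699 + 730/(-924), 2376) = 9580234/(((-873 + (-518/699 + 730/(-924)) - 8*2376)/(97 + 2376))) = 9580234/(((-873 + (-518*1/699 + 730*(-1/924)) - 19008)/2473)) = 9580234/(((-873 + (-518/699 - 365/462) - 19008)/2473)) = 9580234/(((-873 - 54939/35882 - 19008)/2473)) = 9580234/(((1/2473)*(-713424981/35882))) = 9580234/(-713424981/88736186) = 9580234*(-88736186/713424981) = -850113426147524/713424981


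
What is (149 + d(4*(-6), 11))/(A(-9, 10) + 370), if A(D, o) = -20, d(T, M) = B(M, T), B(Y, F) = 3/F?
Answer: 1191/2800 ≈ 0.42536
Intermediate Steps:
d(T, M) = 3/T
(149 + d(4*(-6), 11))/(A(-9, 10) + 370) = (149 + 3/((4*(-6))))/(-20 + 370) = (149 + 3/(-24))/350 = (149 + 3*(-1/24))*(1/350) = (149 - ⅛)*(1/350) = (1191/8)*(1/350) = 1191/2800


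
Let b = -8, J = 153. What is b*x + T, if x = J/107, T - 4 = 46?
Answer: 4126/107 ≈ 38.561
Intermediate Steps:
T = 50 (T = 4 + 46 = 50)
x = 153/107 ≈ 1.4299
b*x + T = -8*153/107 + 50 = -1224/107 + 50 = 4126/107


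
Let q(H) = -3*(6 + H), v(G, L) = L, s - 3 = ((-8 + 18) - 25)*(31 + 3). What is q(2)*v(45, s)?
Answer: 12168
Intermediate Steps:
s = -507 (s = 3 + ((-8 + 18) - 25)*(31 + 3) = 3 + (10 - 25)*34 = 3 - 15*34 = 3 - 510 = -507)
q(H) = -18 - 3*H
q(2)*v(45, s) = (-18 - 3*2)*(-507) = (-18 - 6)*(-507) = -24*(-507) = 12168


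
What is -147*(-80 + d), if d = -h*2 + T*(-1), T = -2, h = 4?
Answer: 12642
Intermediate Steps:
d = -6 (d = -1*4*2 - 2*(-1) = -4*2 + 2 = -8 + 2 = -6)
-147*(-80 + d) = -147*(-80 - 6) = -147*(-86) = 12642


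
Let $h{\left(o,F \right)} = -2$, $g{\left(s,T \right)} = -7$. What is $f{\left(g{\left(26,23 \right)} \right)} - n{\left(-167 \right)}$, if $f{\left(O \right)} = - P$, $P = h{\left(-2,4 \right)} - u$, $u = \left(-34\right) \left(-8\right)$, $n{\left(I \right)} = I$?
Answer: $441$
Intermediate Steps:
$u = 272$
$P = -274$ ($P = -2 - 272 = -274$)
$f{\left(O \right)} = 274$ ($f{\left(O \right)} = \left(-1\right) \left(-274\right) = 274$)
$f{\left(g{\left(26,23 \right)} \right)} - n{\left(-167 \right)} = 274 - -167 = 274 + 167 = 441$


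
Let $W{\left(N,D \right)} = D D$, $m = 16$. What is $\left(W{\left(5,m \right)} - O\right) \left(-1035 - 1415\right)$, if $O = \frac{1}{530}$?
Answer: $- \frac{33241355}{53} \approx -6.272 \cdot 10^{5}$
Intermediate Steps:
$O = \frac{1}{530} \approx 0.0018868$
$W{\left(N,D \right)} = D^{2}$
$\left(W{\left(5,m \right)} - O\right) \left(-1035 - 1415\right) = \left(16^{2} - \frac{1}{530}\right) \left(-1035 - 1415\right) = \left(256 - \frac{1}{530}\right) \left(-2450\right) = \frac{135679}{530} \left(-2450\right) = - \frac{33241355}{53}$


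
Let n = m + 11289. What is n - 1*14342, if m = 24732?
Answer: 21679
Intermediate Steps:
n = 36021 (n = 24732 + 11289 = 36021)
n - 1*14342 = 36021 - 1*14342 = 36021 - 14342 = 21679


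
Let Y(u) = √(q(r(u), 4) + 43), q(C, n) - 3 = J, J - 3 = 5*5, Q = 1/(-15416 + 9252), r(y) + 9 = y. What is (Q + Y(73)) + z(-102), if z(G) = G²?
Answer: 64130255/6164 + √74 ≈ 10413.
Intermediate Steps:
r(y) = -9 + y
Q = -1/6164 (Q = 1/(-6164) = -1/6164 ≈ -0.00016223)
J = 28 (J = 3 + 5*5 = 3 + 25 = 28)
q(C, n) = 31 (q(C, n) = 3 + 28 = 31)
Y(u) = √74 (Y(u) = √(31 + 43) = √74)
(Q + Y(73)) + z(-102) = (-1/6164 + √74) + (-102)² = (-1/6164 + √74) + 10404 = 64130255/6164 + √74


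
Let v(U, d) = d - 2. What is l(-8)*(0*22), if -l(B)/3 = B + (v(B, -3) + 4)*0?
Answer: 0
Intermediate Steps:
v(U, d) = -2 + d
l(B) = -3*B (l(B) = -3*(B + ((-2 - 3) + 4)*0) = -3*(B + (-5 + 4)*0) = -3*(B - 1*0) = -3*(B + 0) = -3*B)
l(-8)*(0*22) = (-3*(-8))*(0*22) = 24*0 = 0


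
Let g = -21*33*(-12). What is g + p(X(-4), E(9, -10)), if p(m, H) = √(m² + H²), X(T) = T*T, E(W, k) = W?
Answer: 8316 + √337 ≈ 8334.4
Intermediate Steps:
X(T) = T²
g = 8316 (g = -693*(-12) = 8316)
p(m, H) = √(H² + m²)
g + p(X(-4), E(9, -10)) = 8316 + √(9² + ((-4)²)²) = 8316 + √(81 + 16²) = 8316 + √(81 + 256) = 8316 + √337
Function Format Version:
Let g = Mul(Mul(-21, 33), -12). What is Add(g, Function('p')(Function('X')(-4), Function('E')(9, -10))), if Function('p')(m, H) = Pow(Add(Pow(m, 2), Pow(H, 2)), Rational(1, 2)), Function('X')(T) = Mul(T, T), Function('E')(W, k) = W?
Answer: Add(8316, Pow(337, Rational(1, 2))) ≈ 8334.4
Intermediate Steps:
Function('X')(T) = Pow(T, 2)
g = 8316 (g = Mul(-693, -12) = 8316)
Function('p')(m, H) = Pow(Add(Pow(H, 2), Pow(m, 2)), Rational(1, 2))
Add(g, Function('p')(Function('X')(-4), Function('E')(9, -10))) = Add(8316, Pow(Add(Pow(9, 2), Pow(Pow(-4, 2), 2)), Rational(1, 2))) = Add(8316, Pow(Add(81, Pow(16, 2)), Rational(1, 2))) = Add(8316, Pow(Add(81, 256), Rational(1, 2))) = Add(8316, Pow(337, Rational(1, 2)))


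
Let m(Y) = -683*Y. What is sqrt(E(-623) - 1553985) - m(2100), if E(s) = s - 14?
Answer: 1434300 + I*sqrt(1554622) ≈ 1.4343e+6 + 1246.8*I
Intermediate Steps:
E(s) = -14 + s
sqrt(E(-623) - 1553985) - m(2100) = sqrt((-14 - 623) - 1553985) - (-683)*2100 = sqrt(-637 - 1553985) - 1*(-1434300) = sqrt(-1554622) + 1434300 = I*sqrt(1554622) + 1434300 = 1434300 + I*sqrt(1554622)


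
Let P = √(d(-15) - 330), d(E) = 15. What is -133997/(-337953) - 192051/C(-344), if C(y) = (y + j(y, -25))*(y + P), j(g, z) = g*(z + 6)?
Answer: 39009335161/80196922806 + 64017*I*√35/81631888 ≈ 0.48642 + 0.0046395*I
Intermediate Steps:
j(g, z) = g*(6 + z)
P = 3*I*√35 (P = √(15 - 330) = √(-315) = 3*I*√35 ≈ 17.748*I)
C(y) = -18*y*(y + 3*I*√35) (C(y) = (y + y*(6 - 25))*(y + 3*I*√35) = (y + y*(-19))*(y + 3*I*√35) = (y - 19*y)*(y + 3*I*√35) = (-18*y)*(y + 3*I*√35) = -18*y*(y + 3*I*√35))
-133997/(-337953) - 192051/C(-344) = -133997/(-337953) - 192051*(-1/(6192*(-1*(-344) - 3*I*√35))) = -133997*(-1/337953) - 192051*(-1/(6192*(344 - 3*I*√35))) = 133997/337953 - 192051/(-2130048 + 18576*I*√35)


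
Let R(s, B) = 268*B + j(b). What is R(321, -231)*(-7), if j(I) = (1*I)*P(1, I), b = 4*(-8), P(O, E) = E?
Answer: 426188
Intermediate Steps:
b = -32
j(I) = I² (j(I) = (1*I)*I = I*I = I²)
R(s, B) = 1024 + 268*B (R(s, B) = 268*B + (-32)² = 268*B + 1024 = 1024 + 268*B)
R(321, -231)*(-7) = (1024 + 268*(-231))*(-7) = (1024 - 61908)*(-7) = -60884*(-7) = 426188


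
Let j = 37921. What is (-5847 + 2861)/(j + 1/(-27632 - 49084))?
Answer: -229073976/2909147435 ≈ -0.078743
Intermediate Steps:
(-5847 + 2861)/(j + 1/(-27632 - 49084)) = (-5847 + 2861)/(37921 + 1/(-27632 - 49084)) = -2986/(37921 + 1/(-76716)) = -2986/(37921 - 1/76716) = -2986/2909147435/76716 = -2986*76716/2909147435 = -229073976/2909147435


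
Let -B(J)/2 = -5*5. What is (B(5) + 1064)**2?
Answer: 1240996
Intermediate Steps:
B(J) = 50 (B(J) = -(-10)*5 = -2*(-25) = 50)
(B(5) + 1064)**2 = (50 + 1064)**2 = 1114**2 = 1240996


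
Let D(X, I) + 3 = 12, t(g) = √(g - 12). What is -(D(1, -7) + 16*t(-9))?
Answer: -9 - 16*I*√21 ≈ -9.0 - 73.321*I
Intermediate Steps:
t(g) = √(-12 + g)
D(X, I) = 9 (D(X, I) = -3 + 12 = 9)
-(D(1, -7) + 16*t(-9)) = -(9 + 16*√(-12 - 9)) = -(9 + 16*√(-21)) = -(9 + 16*(I*√21)) = -(9 + 16*I*√21) = -9 - 16*I*√21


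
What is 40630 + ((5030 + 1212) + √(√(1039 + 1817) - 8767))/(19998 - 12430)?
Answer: 153747041/3784 + √(-8767 + 2*√714)/7568 ≈ 40631.0 + 0.012334*I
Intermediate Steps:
40630 + ((5030 + 1212) + √(√(1039 + 1817) - 8767))/(19998 - 12430) = 40630 + (6242 + √(√2856 - 8767))/7568 = 40630 + (6242 + √(2*√714 - 8767))*(1/7568) = 40630 + (6242 + √(-8767 + 2*√714))*(1/7568) = 40630 + (3121/3784 + √(-8767 + 2*√714)/7568) = 153747041/3784 + √(-8767 + 2*√714)/7568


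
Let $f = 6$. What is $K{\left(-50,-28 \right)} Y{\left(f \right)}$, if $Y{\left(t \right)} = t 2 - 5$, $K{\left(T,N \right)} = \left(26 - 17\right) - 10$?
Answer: $-7$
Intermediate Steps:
$K{\left(T,N \right)} = -1$ ($K{\left(T,N \right)} = 9 - 10 = -1$)
$Y{\left(t \right)} = -5 + 2 t$ ($Y{\left(t \right)} = 2 t - 5 = -5 + 2 t$)
$K{\left(-50,-28 \right)} Y{\left(f \right)} = - (-5 + 2 \cdot 6) = - (-5 + 12) = \left(-1\right) 7 = -7$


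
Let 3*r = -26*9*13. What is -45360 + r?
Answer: -46374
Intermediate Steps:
r = -1014 (r = (-26*9*13)/3 = (-234*13)/3 = (1/3)*(-3042) = -1014)
-45360 + r = -45360 - 1014 = -46374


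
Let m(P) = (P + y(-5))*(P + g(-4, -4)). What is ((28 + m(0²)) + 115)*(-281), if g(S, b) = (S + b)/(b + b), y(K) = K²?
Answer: -47208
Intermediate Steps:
g(S, b) = (S + b)/(2*b) (g(S, b) = (S + b)/((2*b)) = (S + b)*(1/(2*b)) = (S + b)/(2*b))
m(P) = (1 + P)*(25 + P) (m(P) = (P + (-5)²)*(P + (½)*(-4 - 4)/(-4)) = (P + 25)*(P + (½)*(-¼)*(-8)) = (25 + P)*(P + 1) = (25 + P)*(1 + P) = (1 + P)*(25 + P))
((28 + m(0²)) + 115)*(-281) = ((28 + (25 + (0²)² + 26*0²)) + 115)*(-281) = ((28 + (25 + 0² + 26*0)) + 115)*(-281) = ((28 + (25 + 0 + 0)) + 115)*(-281) = ((28 + 25) + 115)*(-281) = (53 + 115)*(-281) = 168*(-281) = -47208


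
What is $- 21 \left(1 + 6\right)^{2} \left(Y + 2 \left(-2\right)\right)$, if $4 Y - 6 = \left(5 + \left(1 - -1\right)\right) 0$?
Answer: $\frac{5145}{2} \approx 2572.5$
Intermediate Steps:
$Y = \frac{3}{2}$ ($Y = \frac{3}{2} + \frac{\left(5 + \left(1 - -1\right)\right) 0}{4} = \frac{3}{2} + \frac{\left(5 + \left(1 + 1\right)\right) 0}{4} = \frac{3}{2} + \frac{\left(5 + 2\right) 0}{4} = \frac{3}{2} + \frac{7 \cdot 0}{4} = \frac{3}{2} + \frac{1}{4} \cdot 0 = \frac{3}{2} + 0 = \frac{3}{2} \approx 1.5$)
$- 21 \left(1 + 6\right)^{2} \left(Y + 2 \left(-2\right)\right) = - 21 \left(1 + 6\right)^{2} \left(\frac{3}{2} + 2 \left(-2\right)\right) = - 21 \cdot 7^{2} \left(\frac{3}{2} - 4\right) = \left(-21\right) 49 \left(- \frac{5}{2}\right) = \left(-1029\right) \left(- \frac{5}{2}\right) = \frac{5145}{2}$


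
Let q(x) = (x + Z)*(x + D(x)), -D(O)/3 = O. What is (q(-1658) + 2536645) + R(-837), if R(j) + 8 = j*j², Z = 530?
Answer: -587580064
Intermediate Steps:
R(j) = -8 + j³ (R(j) = -8 + j*j² = -8 + j³)
D(O) = -3*O
q(x) = -2*x*(530 + x) (q(x) = (x + 530)*(x - 3*x) = (530 + x)*(-2*x) = -2*x*(530 + x))
(q(-1658) + 2536645) + R(-837) = (2*(-1658)*(-530 - 1*(-1658)) + 2536645) + (-8 + (-837)³) = (2*(-1658)*(-530 + 1658) + 2536645) + (-8 - 586376253) = (2*(-1658)*1128 + 2536645) - 586376261 = (-3740448 + 2536645) - 586376261 = -1203803 - 586376261 = -587580064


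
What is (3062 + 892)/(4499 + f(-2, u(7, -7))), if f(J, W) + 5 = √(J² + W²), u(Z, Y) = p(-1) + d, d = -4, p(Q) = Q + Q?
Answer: 4442319/5048999 - 1977*√10/5048999 ≈ 0.87860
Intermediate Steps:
p(Q) = 2*Q
u(Z, Y) = -6 (u(Z, Y) = 2*(-1) - 4 = -2 - 4 = -6)
f(J, W) = -5 + √(J² + W²)
(3062 + 892)/(4499 + f(-2, u(7, -7))) = (3062 + 892)/(4499 + (-5 + √((-2)² + (-6)²))) = 3954/(4499 + (-5 + √(4 + 36))) = 3954/(4499 + (-5 + √40)) = 3954/(4499 + (-5 + 2*√10)) = 3954/(4494 + 2*√10)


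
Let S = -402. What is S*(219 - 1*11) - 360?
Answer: -83976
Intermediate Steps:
S*(219 - 1*11) - 360 = -402*(219 - 1*11) - 360 = -402*(219 - 11) - 360 = -402*208 - 360 = -83616 - 360 = -83976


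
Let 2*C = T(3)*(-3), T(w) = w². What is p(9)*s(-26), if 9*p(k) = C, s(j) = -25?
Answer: 75/2 ≈ 37.500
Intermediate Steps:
C = -27/2 (C = (3²*(-3))/2 = (9*(-3))/2 = (½)*(-27) = -27/2 ≈ -13.500)
p(k) = -3/2 (p(k) = (⅑)*(-27/2) = -3/2)
p(9)*s(-26) = -3/2*(-25) = 75/2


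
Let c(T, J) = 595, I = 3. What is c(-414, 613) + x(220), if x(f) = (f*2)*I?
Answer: 1915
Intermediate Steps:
x(f) = 6*f (x(f) = (f*2)*3 = (2*f)*3 = 6*f)
c(-414, 613) + x(220) = 595 + 6*220 = 595 + 1320 = 1915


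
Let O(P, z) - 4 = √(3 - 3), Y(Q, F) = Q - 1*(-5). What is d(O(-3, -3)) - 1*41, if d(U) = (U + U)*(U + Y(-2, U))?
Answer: 15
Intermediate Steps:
Y(Q, F) = 5 + Q (Y(Q, F) = Q + 5 = 5 + Q)
O(P, z) = 4 (O(P, z) = 4 + √(3 - 3) = 4 + √0 = 4 + 0 = 4)
d(U) = 2*U*(3 + U) (d(U) = (U + U)*(U + (5 - 2)) = (2*U)*(U + 3) = (2*U)*(3 + U) = 2*U*(3 + U))
d(O(-3, -3)) - 1*41 = 2*4*(3 + 4) - 1*41 = 2*4*7 - 41 = 56 - 41 = 15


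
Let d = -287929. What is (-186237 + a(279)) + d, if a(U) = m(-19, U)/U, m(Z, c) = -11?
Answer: -132292325/279 ≈ -4.7417e+5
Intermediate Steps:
a(U) = -11/U
(-186237 + a(279)) + d = (-186237 - 11/279) - 287929 = -51960134/279 - 287929 = -132292325/279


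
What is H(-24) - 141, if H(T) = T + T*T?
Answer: 411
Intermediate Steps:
H(T) = T + T**2
H(-24) - 141 = -24*(1 - 24) - 141 = -24*(-23) - 141 = 552 - 141 = 411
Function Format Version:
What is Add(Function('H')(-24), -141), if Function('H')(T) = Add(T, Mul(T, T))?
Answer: 411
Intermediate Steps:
Function('H')(T) = Add(T, Pow(T, 2))
Add(Function('H')(-24), -141) = Add(Mul(-24, Add(1, -24)), -141) = Add(Mul(-24, -23), -141) = Add(552, -141) = 411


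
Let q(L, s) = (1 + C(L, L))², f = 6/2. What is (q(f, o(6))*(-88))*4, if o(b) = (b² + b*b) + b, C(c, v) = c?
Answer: -5632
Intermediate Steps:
o(b) = b + 2*b² (o(b) = (b² + b²) + b = 2*b² + b = b + 2*b²)
f = 3 (f = 6*(½) = 3)
q(L, s) = (1 + L)²
(q(f, o(6))*(-88))*4 = ((1 + 3)²*(-88))*4 = (4²*(-88))*4 = (16*(-88))*4 = -1408*4 = -5632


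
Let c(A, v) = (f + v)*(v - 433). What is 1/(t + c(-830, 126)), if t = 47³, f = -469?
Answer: 1/209124 ≈ 4.7819e-6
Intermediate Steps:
t = 103823
c(A, v) = (-469 + v)*(-433 + v) (c(A, v) = (-469 + v)*(v - 433) = (-469 + v)*(-433 + v))
1/(t + c(-830, 126)) = 1/(103823 + (203077 + 126² - 902*126)) = 1/(103823 + (203077 + 15876 - 113652)) = 1/(103823 + 105301) = 1/209124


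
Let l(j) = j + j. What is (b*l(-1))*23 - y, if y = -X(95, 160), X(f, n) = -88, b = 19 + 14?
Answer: -1606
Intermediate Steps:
b = 33
l(j) = 2*j
y = 88 (y = -1*(-88) = 88)
(b*l(-1))*23 - y = (33*(2*(-1)))*23 - 1*88 = (33*(-2))*23 - 88 = -66*23 - 88 = -1518 - 88 = -1606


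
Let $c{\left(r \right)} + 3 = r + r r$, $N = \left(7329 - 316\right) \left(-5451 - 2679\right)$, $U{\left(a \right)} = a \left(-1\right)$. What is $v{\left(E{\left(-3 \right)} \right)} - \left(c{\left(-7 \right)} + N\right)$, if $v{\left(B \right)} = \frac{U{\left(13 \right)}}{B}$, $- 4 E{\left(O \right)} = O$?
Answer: $\frac{171046901}{3} \approx 5.7016 \cdot 10^{7}$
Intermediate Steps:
$U{\left(a \right)} = - a$
$E{\left(O \right)} = - \frac{O}{4}$
$v{\left(B \right)} = - \frac{13}{B}$ ($v{\left(B \right)} = \frac{\left(-1\right) 13}{B} = - \frac{13}{B}$)
$N = -57015690$ ($N = 7013 \left(-8130\right) = -57015690$)
$c{\left(r \right)} = -3 + r + r^{2}$ ($c{\left(r \right)} = -3 + \left(r + r r\right) = -3 + \left(r + r^{2}\right) = -3 + r + r^{2}$)
$v{\left(E{\left(-3 \right)} \right)} - \left(c{\left(-7 \right)} + N\right) = - \frac{13}{\left(- \frac{1}{4}\right) \left(-3\right)} - \left(\left(-3 - 7 + \left(-7\right)^{2}\right) - 57015690\right) = - \frac{13}{\frac{3}{4}} - \left(\left(-3 - 7 + 49\right) - 57015690\right) = \left(-13\right) \frac{4}{3} - \left(39 - 57015690\right) = - \frac{52}{3} - -57015651 = - \frac{52}{3} + 57015651 = \frac{171046901}{3}$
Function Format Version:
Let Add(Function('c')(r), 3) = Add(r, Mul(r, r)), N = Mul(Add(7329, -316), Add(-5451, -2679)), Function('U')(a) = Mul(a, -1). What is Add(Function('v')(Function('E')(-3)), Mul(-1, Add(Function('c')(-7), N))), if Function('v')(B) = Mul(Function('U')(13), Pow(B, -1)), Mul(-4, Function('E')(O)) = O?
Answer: Rational(171046901, 3) ≈ 5.7016e+7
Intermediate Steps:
Function('U')(a) = Mul(-1, a)
Function('E')(O) = Mul(Rational(-1, 4), O)
Function('v')(B) = Mul(-13, Pow(B, -1)) (Function('v')(B) = Mul(Mul(-1, 13), Pow(B, -1)) = Mul(-13, Pow(B, -1)))
N = -57015690 (N = Mul(7013, -8130) = -57015690)
Function('c')(r) = Add(-3, r, Pow(r, 2)) (Function('c')(r) = Add(-3, Add(r, Mul(r, r))) = Add(-3, Add(r, Pow(r, 2))) = Add(-3, r, Pow(r, 2)))
Add(Function('v')(Function('E')(-3)), Mul(-1, Add(Function('c')(-7), N))) = Add(Mul(-13, Pow(Mul(Rational(-1, 4), -3), -1)), Mul(-1, Add(Add(-3, -7, Pow(-7, 2)), -57015690))) = Add(Mul(-13, Pow(Rational(3, 4), -1)), Mul(-1, Add(Add(-3, -7, 49), -57015690))) = Add(Mul(-13, Rational(4, 3)), Mul(-1, Add(39, -57015690))) = Add(Rational(-52, 3), Mul(-1, -57015651)) = Add(Rational(-52, 3), 57015651) = Rational(171046901, 3)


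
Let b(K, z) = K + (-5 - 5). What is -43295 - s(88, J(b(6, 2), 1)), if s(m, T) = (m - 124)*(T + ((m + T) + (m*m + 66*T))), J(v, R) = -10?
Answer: 214177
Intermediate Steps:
b(K, z) = -10 + K (b(K, z) = K - 10 = -10 + K)
s(m, T) = (-124 + m)*(m + m**2 + 68*T) (s(m, T) = (-124 + m)*(T + ((T + m) + (m**2 + 66*T))) = (-124 + m)*(T + (m + m**2 + 67*T)) = (-124 + m)*(m + m**2 + 68*T))
-43295 - s(88, J(b(6, 2), 1)) = -43295 - (88**3 - 8432*(-10) - 124*88 - 123*88**2 + 68*(-10)*88) = -43295 - (681472 + 84320 - 10912 - 123*7744 - 59840) = -43295 - (681472 + 84320 - 10912 - 952512 - 59840) = -43295 - 1*(-257472) = -43295 + 257472 = 214177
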